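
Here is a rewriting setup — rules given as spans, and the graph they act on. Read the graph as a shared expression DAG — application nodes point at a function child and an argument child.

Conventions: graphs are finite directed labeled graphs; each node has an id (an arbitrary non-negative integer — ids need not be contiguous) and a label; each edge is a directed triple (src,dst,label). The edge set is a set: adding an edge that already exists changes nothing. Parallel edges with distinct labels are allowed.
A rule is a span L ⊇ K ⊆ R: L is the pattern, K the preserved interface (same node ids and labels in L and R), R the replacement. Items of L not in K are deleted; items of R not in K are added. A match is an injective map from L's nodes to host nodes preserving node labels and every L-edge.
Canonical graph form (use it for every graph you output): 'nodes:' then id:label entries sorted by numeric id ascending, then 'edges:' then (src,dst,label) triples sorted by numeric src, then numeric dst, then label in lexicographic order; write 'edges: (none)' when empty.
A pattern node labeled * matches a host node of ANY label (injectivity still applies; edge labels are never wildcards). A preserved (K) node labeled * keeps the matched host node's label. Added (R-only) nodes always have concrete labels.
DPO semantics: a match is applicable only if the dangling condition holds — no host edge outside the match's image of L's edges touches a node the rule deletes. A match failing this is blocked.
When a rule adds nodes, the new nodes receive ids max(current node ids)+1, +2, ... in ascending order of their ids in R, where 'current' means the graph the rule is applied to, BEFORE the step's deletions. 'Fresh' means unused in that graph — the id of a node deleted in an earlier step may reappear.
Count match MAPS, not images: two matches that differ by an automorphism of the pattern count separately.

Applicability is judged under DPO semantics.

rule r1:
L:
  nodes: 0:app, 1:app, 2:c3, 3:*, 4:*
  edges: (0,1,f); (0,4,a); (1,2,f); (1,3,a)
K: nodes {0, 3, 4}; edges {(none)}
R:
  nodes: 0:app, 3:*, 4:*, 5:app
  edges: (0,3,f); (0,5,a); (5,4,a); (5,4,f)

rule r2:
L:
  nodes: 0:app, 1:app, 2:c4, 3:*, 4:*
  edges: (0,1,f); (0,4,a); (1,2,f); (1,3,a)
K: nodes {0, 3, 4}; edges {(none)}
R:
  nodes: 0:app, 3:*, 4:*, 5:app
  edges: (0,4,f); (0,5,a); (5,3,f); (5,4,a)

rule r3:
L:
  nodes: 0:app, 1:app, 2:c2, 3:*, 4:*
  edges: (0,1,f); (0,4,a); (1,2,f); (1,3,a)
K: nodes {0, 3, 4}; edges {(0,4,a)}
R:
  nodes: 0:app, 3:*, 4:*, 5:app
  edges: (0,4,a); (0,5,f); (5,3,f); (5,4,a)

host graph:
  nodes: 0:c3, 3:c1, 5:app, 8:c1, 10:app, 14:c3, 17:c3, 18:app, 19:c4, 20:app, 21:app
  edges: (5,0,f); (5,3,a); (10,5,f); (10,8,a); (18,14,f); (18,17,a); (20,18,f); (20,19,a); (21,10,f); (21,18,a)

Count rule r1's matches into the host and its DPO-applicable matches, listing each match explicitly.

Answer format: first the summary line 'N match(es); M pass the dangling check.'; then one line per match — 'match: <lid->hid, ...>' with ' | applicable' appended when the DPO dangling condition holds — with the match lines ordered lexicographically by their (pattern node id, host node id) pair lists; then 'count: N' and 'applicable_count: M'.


2 match(es); 1 pass the dangling check.
match: 0->10, 1->5, 2->0, 3->3, 4->8 | applicable
match: 0->20, 1->18, 2->14, 3->17, 4->19
count: 2
applicable_count: 1


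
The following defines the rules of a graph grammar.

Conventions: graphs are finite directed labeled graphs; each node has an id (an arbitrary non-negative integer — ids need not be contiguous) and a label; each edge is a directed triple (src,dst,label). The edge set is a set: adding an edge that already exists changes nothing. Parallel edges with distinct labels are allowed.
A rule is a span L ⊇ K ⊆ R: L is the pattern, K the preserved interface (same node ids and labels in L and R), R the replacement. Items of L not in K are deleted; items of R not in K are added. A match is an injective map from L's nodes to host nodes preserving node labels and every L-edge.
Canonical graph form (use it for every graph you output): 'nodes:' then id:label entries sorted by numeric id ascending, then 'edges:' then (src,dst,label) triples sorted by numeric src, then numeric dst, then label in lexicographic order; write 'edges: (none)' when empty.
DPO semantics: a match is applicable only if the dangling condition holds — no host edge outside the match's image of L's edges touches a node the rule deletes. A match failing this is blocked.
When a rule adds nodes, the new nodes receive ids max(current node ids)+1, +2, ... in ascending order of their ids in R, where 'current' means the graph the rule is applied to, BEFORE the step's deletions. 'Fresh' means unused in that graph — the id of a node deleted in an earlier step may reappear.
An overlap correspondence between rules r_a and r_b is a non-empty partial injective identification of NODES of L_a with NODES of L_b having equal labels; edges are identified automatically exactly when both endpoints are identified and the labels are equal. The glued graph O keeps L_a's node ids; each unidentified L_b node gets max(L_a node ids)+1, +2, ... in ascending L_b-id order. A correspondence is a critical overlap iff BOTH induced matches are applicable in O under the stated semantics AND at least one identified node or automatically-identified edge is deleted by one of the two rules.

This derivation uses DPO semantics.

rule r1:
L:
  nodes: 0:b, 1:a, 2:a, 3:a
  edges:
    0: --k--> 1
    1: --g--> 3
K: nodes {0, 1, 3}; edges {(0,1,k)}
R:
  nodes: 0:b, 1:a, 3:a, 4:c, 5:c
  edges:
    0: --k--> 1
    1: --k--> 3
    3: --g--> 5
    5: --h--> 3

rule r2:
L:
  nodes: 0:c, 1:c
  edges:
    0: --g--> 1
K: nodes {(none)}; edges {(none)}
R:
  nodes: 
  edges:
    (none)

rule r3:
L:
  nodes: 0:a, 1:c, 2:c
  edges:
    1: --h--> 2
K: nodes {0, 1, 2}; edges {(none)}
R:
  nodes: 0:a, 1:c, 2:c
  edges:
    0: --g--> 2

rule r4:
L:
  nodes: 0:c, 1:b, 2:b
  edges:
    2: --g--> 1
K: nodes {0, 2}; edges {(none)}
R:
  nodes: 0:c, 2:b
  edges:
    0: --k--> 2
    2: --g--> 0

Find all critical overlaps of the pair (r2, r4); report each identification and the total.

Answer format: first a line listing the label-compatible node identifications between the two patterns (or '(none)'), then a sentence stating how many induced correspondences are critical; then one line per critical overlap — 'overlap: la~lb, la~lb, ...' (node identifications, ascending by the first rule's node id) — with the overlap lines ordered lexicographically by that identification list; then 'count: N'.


label-compatible node identifications between L(r2) and L(r4): 0~0, 1~0
2 of the induced correspondences are critical overlaps of r2 and r4.
overlap: 0~0
overlap: 1~0
count: 2


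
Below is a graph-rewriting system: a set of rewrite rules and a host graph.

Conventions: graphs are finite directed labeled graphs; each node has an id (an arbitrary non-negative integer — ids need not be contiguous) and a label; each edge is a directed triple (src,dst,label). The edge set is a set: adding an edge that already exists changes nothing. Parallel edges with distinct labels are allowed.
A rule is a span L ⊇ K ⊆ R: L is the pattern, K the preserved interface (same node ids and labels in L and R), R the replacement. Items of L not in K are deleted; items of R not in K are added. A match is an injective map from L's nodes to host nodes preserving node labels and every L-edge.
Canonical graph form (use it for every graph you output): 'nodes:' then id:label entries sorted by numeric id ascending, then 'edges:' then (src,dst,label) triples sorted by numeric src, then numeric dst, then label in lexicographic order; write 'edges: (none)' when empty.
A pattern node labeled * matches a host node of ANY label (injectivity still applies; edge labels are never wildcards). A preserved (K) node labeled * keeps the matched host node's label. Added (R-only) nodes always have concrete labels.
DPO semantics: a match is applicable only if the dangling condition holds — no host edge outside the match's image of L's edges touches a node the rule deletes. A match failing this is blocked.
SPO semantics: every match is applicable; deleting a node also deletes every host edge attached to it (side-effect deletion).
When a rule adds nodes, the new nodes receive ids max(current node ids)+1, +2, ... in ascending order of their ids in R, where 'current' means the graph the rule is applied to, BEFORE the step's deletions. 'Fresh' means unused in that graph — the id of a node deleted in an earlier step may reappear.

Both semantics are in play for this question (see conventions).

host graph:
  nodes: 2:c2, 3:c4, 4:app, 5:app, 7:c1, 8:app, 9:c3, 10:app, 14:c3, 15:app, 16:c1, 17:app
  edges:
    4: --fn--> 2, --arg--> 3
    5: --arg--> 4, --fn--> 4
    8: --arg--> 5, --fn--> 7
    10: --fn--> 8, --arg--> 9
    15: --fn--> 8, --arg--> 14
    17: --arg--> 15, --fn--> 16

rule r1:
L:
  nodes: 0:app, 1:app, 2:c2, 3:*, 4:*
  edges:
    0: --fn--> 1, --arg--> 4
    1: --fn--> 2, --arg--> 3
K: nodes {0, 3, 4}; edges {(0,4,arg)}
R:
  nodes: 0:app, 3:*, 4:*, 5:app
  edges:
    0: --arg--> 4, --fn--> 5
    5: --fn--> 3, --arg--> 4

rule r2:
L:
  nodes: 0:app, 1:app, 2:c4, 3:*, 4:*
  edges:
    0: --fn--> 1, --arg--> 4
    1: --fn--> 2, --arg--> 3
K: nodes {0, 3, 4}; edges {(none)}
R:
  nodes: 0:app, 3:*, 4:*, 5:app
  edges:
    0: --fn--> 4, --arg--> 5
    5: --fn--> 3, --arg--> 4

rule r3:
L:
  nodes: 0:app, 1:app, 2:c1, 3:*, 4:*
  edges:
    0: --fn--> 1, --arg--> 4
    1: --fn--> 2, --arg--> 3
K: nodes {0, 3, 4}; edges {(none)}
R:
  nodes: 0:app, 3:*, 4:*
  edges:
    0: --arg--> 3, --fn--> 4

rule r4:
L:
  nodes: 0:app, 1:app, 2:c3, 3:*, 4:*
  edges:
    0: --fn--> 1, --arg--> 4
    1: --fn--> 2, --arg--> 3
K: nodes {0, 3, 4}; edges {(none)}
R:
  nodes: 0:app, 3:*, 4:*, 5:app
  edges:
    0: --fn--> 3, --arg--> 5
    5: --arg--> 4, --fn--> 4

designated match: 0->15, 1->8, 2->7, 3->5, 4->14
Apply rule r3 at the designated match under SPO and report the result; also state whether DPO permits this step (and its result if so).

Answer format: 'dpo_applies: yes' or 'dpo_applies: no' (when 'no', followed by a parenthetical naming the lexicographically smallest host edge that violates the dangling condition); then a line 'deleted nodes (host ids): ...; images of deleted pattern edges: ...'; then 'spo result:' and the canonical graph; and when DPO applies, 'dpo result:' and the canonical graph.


dpo_applies: no
(the rule deletes node 8, which keeps host edge (10,8,fn) outside the match image — the dangling condition fails, DPO blocks; SPO proceeds and side-deletes such edges)
deleted nodes (host ids): 7, 8; images of deleted pattern edges: (8,5,arg); (8,7,fn); (15,8,fn); (15,14,arg)
spo result:
nodes: 2:c2, 3:c4, 4:app, 5:app, 9:c3, 10:app, 14:c3, 15:app, 16:c1, 17:app
edges: (4,2,fn); (4,3,arg); (5,4,arg); (5,4,fn); (10,9,arg); (15,5,arg); (15,14,fn); (17,15,arg); (17,16,fn)


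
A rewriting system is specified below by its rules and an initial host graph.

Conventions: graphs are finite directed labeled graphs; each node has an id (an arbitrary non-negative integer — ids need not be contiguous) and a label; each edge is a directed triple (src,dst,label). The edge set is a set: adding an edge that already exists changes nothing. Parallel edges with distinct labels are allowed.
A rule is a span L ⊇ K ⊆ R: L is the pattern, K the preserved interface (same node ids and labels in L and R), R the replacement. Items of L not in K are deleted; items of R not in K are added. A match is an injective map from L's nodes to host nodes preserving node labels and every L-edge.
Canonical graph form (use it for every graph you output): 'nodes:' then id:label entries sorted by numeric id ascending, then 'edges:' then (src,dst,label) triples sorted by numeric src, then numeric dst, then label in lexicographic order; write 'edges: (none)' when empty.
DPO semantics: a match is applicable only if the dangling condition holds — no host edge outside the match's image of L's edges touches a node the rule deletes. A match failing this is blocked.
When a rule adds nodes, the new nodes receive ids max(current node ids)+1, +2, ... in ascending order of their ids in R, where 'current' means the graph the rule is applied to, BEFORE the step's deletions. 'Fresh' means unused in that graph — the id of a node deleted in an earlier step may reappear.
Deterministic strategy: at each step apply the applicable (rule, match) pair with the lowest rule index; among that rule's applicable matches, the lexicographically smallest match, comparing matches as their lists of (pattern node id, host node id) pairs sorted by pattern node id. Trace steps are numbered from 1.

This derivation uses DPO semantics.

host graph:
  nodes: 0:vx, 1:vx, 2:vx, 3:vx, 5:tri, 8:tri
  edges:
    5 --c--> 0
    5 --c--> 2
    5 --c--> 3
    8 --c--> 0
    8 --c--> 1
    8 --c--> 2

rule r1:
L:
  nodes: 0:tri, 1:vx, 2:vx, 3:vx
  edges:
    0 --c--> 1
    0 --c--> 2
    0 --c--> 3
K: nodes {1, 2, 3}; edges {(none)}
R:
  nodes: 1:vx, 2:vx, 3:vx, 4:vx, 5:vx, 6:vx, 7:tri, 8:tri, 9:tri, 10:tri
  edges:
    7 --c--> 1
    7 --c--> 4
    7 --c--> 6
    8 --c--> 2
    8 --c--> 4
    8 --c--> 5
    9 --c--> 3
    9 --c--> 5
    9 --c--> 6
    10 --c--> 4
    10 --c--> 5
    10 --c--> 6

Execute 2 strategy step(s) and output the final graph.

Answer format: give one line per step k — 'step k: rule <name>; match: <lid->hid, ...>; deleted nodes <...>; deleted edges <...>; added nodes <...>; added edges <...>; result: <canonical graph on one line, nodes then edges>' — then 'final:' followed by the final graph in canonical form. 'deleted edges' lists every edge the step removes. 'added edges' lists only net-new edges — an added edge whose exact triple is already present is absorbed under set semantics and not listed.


step 1: rule r1; match: 0->5, 1->0, 2->2, 3->3; deleted nodes 5; deleted edges (5,0,c); (5,2,c); (5,3,c); added nodes 9, 10, 11, 12, 13, 14, 15; added edges (12,0,c); (12,9,c); (12,11,c); (13,2,c); (13,9,c); (13,10,c); (14,3,c); (14,10,c); (14,11,c); (15,9,c); (15,10,c); (15,11,c); result: nodes: 0:vx, 1:vx, 2:vx, 3:vx, 8:tri, 9:vx, 10:vx, 11:vx, 12:tri, 13:tri, 14:tri, 15:tri edges: (8,0,c); (8,1,c); (8,2,c); (12,0,c); (12,9,c); (12,11,c); (13,2,c); (13,9,c); (13,10,c); (14,3,c); (14,10,c); (14,11,c); (15,9,c); (15,10,c); (15,11,c)
step 2: rule r1; match: 0->8, 1->0, 2->1, 3->2; deleted nodes 8; deleted edges (8,0,c); (8,1,c); (8,2,c); added nodes 16, 17, 18, 19, 20, 21, 22; added edges (19,0,c); (19,16,c); (19,18,c); (20,1,c); (20,16,c); (20,17,c); (21,2,c); (21,17,c); (21,18,c); (22,16,c); (22,17,c); (22,18,c); result: nodes: 0:vx, 1:vx, 2:vx, 3:vx, 9:vx, 10:vx, 11:vx, 12:tri, 13:tri, 14:tri, 15:tri, 16:vx, 17:vx, 18:vx, 19:tri, 20:tri, 21:tri, 22:tri edges: (12,0,c); (12,9,c); (12,11,c); (13,2,c); (13,9,c); (13,10,c); (14,3,c); (14,10,c); (14,11,c); (15,9,c); (15,10,c); (15,11,c); (19,0,c); (19,16,c); (19,18,c); (20,1,c); (20,16,c); (20,17,c); (21,2,c); (21,17,c); (21,18,c); (22,16,c); (22,17,c); (22,18,c)
final:
nodes: 0:vx, 1:vx, 2:vx, 3:vx, 9:vx, 10:vx, 11:vx, 12:tri, 13:tri, 14:tri, 15:tri, 16:vx, 17:vx, 18:vx, 19:tri, 20:tri, 21:tri, 22:tri
edges: (12,0,c); (12,9,c); (12,11,c); (13,2,c); (13,9,c); (13,10,c); (14,3,c); (14,10,c); (14,11,c); (15,9,c); (15,10,c); (15,11,c); (19,0,c); (19,16,c); (19,18,c); (20,1,c); (20,16,c); (20,17,c); (21,2,c); (21,17,c); (21,18,c); (22,16,c); (22,17,c); (22,18,c)


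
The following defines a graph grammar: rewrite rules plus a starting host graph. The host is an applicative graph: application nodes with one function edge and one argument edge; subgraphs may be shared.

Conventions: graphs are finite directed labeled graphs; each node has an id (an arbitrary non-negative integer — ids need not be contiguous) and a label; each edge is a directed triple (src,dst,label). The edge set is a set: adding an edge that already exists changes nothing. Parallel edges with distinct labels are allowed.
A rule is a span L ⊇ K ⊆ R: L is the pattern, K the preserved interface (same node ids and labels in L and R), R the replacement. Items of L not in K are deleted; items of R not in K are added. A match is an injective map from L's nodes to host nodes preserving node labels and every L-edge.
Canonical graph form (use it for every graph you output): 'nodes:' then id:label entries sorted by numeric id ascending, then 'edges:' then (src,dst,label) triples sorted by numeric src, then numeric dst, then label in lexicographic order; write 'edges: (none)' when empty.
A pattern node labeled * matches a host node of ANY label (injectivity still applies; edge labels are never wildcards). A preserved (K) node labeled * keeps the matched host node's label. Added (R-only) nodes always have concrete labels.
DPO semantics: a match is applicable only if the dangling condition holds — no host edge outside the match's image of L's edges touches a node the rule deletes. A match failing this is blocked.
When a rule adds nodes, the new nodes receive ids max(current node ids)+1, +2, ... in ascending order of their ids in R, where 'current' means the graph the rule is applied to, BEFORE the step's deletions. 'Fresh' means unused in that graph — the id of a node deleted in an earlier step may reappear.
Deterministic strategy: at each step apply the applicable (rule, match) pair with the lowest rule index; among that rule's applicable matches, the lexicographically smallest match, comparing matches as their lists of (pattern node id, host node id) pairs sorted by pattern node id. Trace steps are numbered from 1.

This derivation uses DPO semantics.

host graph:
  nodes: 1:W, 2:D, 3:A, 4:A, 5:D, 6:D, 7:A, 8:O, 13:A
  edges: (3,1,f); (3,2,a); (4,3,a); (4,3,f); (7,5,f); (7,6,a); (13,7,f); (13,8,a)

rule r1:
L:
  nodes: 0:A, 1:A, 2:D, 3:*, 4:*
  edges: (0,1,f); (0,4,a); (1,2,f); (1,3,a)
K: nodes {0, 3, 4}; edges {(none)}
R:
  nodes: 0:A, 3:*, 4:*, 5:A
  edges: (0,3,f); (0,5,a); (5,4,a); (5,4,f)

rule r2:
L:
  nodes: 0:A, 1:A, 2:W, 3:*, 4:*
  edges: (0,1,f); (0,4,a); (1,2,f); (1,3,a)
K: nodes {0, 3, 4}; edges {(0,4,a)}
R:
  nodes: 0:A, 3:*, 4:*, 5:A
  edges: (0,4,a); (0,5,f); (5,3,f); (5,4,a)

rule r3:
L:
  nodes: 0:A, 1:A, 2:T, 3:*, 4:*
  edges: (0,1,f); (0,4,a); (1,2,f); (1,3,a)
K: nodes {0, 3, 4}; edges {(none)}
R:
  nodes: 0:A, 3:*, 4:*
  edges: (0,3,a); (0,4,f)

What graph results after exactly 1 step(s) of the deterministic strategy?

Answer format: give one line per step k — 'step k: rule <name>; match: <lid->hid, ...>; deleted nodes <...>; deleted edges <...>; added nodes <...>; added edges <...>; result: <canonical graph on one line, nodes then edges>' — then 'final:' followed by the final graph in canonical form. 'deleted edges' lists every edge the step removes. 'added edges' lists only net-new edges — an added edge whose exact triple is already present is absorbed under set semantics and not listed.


step 1: rule r1; match: 0->13, 1->7, 2->5, 3->6, 4->8; deleted nodes 5, 7; deleted edges (7,5,f); (7,6,a); (13,7,f); (13,8,a); added nodes 14; added edges (13,6,f); (13,14,a); (14,8,a); (14,8,f); result: nodes: 1:W, 2:D, 3:A, 4:A, 6:D, 8:O, 13:A, 14:A edges: (3,1,f); (3,2,a); (4,3,a); (4,3,f); (13,6,f); (13,14,a); (14,8,a); (14,8,f)
final:
nodes: 1:W, 2:D, 3:A, 4:A, 6:D, 8:O, 13:A, 14:A
edges: (3,1,f); (3,2,a); (4,3,a); (4,3,f); (13,6,f); (13,14,a); (14,8,a); (14,8,f)


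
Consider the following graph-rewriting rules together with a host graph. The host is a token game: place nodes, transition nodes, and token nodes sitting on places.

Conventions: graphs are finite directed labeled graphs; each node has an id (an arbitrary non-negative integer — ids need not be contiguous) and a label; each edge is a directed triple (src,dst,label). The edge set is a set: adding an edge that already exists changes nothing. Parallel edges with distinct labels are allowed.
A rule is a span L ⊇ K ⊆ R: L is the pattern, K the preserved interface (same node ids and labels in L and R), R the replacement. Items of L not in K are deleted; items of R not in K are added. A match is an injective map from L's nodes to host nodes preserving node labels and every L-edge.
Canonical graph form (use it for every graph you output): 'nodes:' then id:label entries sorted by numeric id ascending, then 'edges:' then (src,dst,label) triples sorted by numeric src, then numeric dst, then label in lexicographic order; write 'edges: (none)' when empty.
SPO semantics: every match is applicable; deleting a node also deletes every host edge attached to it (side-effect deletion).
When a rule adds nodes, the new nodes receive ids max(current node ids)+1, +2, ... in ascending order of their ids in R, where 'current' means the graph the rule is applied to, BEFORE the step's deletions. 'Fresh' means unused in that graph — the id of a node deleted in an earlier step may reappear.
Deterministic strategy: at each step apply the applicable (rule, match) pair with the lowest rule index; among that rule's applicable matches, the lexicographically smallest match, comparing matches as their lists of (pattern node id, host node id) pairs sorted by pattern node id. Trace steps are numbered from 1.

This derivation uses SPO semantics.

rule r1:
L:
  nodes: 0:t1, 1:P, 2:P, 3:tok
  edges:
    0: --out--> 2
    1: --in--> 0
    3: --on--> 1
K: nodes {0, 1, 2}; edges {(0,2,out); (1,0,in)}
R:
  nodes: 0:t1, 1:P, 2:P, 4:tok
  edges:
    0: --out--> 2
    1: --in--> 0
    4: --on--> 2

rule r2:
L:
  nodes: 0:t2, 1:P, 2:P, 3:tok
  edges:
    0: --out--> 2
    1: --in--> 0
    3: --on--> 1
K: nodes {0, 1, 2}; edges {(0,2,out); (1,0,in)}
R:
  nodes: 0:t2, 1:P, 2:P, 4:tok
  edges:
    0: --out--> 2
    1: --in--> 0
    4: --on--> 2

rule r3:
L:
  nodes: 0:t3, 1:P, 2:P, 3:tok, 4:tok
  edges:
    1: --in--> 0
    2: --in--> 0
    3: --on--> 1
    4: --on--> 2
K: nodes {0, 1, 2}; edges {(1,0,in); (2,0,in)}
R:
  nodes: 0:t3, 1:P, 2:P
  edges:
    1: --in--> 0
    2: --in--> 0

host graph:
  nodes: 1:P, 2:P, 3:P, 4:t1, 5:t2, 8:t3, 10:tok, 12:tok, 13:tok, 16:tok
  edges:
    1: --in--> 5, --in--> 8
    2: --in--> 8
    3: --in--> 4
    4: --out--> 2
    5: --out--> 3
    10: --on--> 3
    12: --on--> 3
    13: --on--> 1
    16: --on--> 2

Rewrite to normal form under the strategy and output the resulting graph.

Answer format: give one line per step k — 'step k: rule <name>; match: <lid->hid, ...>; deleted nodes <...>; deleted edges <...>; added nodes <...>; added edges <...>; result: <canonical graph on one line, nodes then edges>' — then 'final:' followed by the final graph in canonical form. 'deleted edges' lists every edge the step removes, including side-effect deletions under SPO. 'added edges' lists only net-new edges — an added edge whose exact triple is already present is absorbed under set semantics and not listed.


step 1: rule r1; match: 0->4, 1->3, 2->2, 3->10; deleted nodes 10; deleted edges (10,3,on); added nodes 17; added edges (17,2,on); result: nodes: 1:P, 2:P, 3:P, 4:t1, 5:t2, 8:t3, 12:tok, 13:tok, 16:tok, 17:tok edges: (1,5,in); (1,8,in); (2,8,in); (3,4,in); (4,2,out); (5,3,out); (12,3,on); (13,1,on); (16,2,on); (17,2,on)
step 2: rule r1; match: 0->4, 1->3, 2->2, 3->12; deleted nodes 12; deleted edges (12,3,on); added nodes 18; added edges (18,2,on); result: nodes: 1:P, 2:P, 3:P, 4:t1, 5:t2, 8:t3, 13:tok, 16:tok, 17:tok, 18:tok edges: (1,5,in); (1,8,in); (2,8,in); (3,4,in); (4,2,out); (5,3,out); (13,1,on); (16,2,on); (17,2,on); (18,2,on)
step 3: rule r2; match: 0->5, 1->1, 2->3, 3->13; deleted nodes 13; deleted edges (13,1,on); added nodes 19; added edges (19,3,on); result: nodes: 1:P, 2:P, 3:P, 4:t1, 5:t2, 8:t3, 16:tok, 17:tok, 18:tok, 19:tok edges: (1,5,in); (1,8,in); (2,8,in); (3,4,in); (4,2,out); (5,3,out); (16,2,on); (17,2,on); (18,2,on); (19,3,on)
step 4: rule r1; match: 0->4, 1->3, 2->2, 3->19; deleted nodes 19; deleted edges (19,3,on); added nodes 20; added edges (20,2,on); result: nodes: 1:P, 2:P, 3:P, 4:t1, 5:t2, 8:t3, 16:tok, 17:tok, 18:tok, 20:tok edges: (1,5,in); (1,8,in); (2,8,in); (3,4,in); (4,2,out); (5,3,out); (16,2,on); (17,2,on); (18,2,on); (20,2,on)
final:
nodes: 1:P, 2:P, 3:P, 4:t1, 5:t2, 8:t3, 16:tok, 17:tok, 18:tok, 20:tok
edges: (1,5,in); (1,8,in); (2,8,in); (3,4,in); (4,2,out); (5,3,out); (16,2,on); (17,2,on); (18,2,on); (20,2,on)


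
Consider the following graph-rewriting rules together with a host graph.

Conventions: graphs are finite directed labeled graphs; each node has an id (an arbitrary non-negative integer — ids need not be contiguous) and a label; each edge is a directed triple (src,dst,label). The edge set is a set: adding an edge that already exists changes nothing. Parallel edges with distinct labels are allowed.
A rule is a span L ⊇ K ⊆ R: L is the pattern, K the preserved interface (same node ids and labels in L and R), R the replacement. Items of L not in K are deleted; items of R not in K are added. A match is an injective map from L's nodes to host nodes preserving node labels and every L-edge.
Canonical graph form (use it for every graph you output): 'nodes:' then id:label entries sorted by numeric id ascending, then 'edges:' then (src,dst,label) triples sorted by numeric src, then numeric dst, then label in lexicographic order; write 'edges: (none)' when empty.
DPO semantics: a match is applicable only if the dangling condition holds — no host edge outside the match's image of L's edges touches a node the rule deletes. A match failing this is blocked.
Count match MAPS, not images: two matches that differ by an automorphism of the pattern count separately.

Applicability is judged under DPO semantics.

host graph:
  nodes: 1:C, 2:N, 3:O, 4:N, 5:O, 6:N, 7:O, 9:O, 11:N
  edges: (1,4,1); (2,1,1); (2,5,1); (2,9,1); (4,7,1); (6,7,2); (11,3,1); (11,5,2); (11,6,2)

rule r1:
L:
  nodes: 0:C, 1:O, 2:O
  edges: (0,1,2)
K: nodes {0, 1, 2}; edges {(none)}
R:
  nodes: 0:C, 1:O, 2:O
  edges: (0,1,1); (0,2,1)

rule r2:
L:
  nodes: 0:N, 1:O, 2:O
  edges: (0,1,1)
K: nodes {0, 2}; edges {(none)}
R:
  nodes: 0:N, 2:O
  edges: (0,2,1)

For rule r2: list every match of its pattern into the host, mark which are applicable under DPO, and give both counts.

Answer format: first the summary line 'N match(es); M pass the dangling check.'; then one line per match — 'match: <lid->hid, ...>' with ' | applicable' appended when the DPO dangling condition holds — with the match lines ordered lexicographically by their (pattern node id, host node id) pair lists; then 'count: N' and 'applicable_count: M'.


12 match(es); 6 pass the dangling check.
match: 0->2, 1->5, 2->3
match: 0->2, 1->5, 2->7
match: 0->2, 1->5, 2->9
match: 0->2, 1->9, 2->3 | applicable
match: 0->2, 1->9, 2->5 | applicable
match: 0->2, 1->9, 2->7 | applicable
match: 0->4, 1->7, 2->3
match: 0->4, 1->7, 2->5
match: 0->4, 1->7, 2->9
match: 0->11, 1->3, 2->5 | applicable
match: 0->11, 1->3, 2->7 | applicable
match: 0->11, 1->3, 2->9 | applicable
count: 12
applicable_count: 6


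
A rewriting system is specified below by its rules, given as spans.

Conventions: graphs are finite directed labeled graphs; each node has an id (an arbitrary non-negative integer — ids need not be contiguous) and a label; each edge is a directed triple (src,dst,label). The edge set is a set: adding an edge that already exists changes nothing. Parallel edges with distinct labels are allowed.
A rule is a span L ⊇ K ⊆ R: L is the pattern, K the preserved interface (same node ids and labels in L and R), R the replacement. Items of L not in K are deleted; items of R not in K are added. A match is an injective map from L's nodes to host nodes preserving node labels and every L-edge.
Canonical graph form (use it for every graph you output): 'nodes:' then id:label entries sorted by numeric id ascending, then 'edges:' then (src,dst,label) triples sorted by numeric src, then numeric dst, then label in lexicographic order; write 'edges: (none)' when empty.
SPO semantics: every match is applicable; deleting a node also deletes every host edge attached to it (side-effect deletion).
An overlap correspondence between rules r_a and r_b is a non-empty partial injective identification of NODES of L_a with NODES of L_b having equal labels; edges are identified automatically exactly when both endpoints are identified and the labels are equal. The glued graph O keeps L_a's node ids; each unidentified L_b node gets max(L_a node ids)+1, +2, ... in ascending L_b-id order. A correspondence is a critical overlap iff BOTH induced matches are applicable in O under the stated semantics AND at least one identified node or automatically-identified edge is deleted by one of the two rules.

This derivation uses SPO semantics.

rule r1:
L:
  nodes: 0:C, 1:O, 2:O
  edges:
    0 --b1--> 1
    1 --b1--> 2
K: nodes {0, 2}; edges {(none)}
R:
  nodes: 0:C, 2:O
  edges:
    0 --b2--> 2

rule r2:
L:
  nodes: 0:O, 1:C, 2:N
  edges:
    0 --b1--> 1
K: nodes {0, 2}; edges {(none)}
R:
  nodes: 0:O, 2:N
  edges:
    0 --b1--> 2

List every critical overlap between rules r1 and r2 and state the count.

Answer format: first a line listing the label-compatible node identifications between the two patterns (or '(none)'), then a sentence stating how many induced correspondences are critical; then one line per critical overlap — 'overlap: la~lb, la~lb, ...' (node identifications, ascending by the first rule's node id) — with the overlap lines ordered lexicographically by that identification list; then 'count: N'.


label-compatible node identifications between L(r1) and L(r2): 0~1, 1~0, 2~0
4 of the induced correspondences are critical overlaps of r1 and r2.
overlap: 0~1
overlap: 0~1, 1~0
overlap: 0~1, 2~0
overlap: 1~0
count: 4


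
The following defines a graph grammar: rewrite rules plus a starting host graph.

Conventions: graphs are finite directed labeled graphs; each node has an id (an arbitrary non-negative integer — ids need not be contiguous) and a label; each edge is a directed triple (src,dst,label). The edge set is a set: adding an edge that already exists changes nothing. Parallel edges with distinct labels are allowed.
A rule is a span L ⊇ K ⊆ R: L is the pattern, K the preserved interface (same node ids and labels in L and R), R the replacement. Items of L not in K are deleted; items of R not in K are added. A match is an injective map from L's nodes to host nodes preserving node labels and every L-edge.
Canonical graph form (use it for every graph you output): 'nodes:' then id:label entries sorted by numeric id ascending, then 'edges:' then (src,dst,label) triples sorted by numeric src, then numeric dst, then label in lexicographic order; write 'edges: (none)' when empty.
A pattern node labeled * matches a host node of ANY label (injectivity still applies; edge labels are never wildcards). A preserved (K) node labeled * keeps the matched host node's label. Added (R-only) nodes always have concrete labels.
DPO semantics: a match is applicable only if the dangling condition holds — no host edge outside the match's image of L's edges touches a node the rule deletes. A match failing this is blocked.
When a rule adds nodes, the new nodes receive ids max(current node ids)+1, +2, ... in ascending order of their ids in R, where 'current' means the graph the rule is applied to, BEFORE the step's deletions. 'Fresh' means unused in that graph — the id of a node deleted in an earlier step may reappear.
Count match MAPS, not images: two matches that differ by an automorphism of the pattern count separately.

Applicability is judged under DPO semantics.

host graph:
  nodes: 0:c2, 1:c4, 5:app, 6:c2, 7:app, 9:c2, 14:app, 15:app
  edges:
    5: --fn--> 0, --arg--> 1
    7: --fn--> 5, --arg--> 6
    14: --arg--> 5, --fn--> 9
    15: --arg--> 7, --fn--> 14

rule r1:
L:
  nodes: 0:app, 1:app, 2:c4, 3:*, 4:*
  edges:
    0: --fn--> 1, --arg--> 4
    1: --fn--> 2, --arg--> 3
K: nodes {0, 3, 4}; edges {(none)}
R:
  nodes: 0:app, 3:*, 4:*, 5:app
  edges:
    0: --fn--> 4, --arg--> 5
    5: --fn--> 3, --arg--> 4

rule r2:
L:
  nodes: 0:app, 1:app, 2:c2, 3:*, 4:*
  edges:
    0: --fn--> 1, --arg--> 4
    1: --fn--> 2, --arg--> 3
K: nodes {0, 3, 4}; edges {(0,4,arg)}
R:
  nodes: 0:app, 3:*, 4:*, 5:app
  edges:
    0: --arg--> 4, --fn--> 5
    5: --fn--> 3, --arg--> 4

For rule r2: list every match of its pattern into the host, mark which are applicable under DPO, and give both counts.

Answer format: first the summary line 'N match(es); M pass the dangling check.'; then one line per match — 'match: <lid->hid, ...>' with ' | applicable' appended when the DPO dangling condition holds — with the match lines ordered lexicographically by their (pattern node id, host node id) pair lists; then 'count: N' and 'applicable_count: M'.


2 match(es); 1 pass the dangling check.
match: 0->7, 1->5, 2->0, 3->1, 4->6
match: 0->15, 1->14, 2->9, 3->5, 4->7 | applicable
count: 2
applicable_count: 1


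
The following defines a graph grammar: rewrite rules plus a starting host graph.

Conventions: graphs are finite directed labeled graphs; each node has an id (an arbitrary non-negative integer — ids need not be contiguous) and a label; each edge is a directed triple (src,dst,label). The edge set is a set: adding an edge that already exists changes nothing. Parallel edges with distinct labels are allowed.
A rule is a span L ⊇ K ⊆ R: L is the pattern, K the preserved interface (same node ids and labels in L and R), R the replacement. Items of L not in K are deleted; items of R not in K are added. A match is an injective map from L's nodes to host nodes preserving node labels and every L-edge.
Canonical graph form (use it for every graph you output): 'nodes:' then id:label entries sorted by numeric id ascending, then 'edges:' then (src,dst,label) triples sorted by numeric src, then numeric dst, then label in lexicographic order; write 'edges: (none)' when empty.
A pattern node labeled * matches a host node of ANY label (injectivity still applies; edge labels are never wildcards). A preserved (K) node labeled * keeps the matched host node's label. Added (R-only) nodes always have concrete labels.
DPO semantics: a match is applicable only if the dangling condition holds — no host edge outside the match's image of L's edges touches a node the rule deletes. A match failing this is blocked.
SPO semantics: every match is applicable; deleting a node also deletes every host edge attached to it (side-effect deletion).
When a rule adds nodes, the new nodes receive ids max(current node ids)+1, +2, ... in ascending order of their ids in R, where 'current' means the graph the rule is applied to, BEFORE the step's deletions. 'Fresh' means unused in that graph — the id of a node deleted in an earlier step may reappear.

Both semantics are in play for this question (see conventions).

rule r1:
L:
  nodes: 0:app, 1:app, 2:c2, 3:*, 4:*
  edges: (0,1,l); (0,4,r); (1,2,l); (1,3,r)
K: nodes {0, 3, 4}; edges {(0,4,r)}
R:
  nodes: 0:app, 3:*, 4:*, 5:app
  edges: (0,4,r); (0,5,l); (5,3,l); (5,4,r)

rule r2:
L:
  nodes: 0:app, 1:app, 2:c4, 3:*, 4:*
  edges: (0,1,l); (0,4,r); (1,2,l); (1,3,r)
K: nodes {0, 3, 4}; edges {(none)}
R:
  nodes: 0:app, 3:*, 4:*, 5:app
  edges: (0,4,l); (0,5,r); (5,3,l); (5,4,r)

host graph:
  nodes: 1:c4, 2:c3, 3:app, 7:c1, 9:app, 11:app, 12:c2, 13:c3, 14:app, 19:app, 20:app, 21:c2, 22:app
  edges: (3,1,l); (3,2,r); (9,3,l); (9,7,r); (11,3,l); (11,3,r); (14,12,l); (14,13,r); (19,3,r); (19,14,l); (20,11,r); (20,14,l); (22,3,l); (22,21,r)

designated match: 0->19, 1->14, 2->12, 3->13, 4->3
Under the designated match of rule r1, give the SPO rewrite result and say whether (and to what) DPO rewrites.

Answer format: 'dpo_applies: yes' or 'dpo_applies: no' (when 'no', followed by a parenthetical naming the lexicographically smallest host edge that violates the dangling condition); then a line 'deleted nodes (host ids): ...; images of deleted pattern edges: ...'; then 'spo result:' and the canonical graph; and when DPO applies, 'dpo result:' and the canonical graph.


dpo_applies: no
(the rule deletes node 14, which keeps host edge (20,14,l) outside the match image — the dangling condition fails, DPO blocks; SPO proceeds and side-deletes such edges)
deleted nodes (host ids): 12, 14; images of deleted pattern edges: (14,12,l); (14,13,r); (19,14,l)
spo result:
nodes: 1:c4, 2:c3, 3:app, 7:c1, 9:app, 11:app, 13:c3, 19:app, 20:app, 21:c2, 22:app, 23:app
edges: (3,1,l); (3,2,r); (9,3,l); (9,7,r); (11,3,l); (11,3,r); (19,3,r); (19,23,l); (20,11,r); (22,3,l); (22,21,r); (23,3,r); (23,13,l)


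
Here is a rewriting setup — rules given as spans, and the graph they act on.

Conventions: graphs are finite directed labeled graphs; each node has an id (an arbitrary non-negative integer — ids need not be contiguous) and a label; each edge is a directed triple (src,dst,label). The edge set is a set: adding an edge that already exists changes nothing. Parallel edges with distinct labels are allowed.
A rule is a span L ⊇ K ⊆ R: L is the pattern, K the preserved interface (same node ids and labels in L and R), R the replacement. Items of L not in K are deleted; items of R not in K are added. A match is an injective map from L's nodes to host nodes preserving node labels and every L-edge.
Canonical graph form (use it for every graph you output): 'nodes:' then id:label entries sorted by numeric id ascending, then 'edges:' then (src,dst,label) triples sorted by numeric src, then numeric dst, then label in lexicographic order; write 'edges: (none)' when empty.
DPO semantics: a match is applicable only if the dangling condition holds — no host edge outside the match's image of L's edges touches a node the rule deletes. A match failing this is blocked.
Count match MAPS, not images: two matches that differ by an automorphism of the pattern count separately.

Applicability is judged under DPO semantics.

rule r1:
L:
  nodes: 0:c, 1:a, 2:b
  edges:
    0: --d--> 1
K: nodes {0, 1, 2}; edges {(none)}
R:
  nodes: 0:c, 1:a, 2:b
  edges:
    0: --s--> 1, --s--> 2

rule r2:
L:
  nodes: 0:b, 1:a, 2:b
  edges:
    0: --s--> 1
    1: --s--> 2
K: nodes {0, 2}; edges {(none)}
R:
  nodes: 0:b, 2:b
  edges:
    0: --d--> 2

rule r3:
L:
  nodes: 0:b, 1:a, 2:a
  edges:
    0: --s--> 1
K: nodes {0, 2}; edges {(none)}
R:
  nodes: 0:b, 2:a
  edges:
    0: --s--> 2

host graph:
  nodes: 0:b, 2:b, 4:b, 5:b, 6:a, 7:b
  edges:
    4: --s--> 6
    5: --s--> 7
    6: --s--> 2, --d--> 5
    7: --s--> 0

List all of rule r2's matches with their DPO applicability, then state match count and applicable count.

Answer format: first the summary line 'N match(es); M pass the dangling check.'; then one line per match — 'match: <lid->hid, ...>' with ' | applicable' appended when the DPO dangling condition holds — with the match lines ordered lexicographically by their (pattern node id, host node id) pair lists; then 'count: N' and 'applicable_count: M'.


1 match(es); 0 pass the dangling check.
match: 0->4, 1->6, 2->2
count: 1
applicable_count: 0


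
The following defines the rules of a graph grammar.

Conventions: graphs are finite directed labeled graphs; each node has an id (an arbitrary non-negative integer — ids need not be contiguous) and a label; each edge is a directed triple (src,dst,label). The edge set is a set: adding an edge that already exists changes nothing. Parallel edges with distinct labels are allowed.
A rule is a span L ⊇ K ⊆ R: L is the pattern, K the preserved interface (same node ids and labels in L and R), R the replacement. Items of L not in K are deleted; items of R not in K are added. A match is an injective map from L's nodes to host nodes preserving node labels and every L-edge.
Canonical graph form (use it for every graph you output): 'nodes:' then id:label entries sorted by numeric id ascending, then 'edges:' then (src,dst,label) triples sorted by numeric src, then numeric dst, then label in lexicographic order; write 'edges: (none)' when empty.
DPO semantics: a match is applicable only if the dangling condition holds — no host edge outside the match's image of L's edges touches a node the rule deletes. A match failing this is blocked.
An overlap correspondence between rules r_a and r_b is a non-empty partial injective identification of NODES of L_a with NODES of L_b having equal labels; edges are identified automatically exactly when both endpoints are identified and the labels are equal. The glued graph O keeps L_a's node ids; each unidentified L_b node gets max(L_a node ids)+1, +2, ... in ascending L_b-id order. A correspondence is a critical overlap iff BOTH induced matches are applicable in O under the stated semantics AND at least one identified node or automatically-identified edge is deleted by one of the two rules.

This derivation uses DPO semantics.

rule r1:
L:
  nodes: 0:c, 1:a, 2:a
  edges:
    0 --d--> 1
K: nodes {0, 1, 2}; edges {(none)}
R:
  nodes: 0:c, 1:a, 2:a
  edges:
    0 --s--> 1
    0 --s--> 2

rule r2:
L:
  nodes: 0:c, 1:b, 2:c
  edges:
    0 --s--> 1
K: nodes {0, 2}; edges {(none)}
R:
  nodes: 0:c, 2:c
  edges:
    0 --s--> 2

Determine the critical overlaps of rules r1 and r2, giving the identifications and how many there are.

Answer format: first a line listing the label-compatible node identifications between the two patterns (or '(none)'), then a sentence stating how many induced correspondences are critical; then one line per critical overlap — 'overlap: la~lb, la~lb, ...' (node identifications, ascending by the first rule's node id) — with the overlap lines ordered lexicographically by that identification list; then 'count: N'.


label-compatible node identifications between L(r1) and L(r2): 0~0, 0~2
0 of the induced correspondences are critical overlaps of r1 and r2.
count: 0
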